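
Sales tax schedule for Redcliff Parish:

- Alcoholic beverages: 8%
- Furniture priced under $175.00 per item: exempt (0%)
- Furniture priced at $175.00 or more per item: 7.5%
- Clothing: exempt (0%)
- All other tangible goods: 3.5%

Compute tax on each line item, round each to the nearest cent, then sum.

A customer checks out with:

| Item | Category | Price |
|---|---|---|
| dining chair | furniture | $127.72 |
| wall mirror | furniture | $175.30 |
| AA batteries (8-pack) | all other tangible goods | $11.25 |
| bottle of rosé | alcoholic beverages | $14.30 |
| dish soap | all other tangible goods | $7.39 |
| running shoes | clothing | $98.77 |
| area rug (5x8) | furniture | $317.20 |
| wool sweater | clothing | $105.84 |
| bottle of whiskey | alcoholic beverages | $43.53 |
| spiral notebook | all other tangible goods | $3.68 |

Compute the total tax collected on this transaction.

$42.34

Dining chair $127.72: furniture, under $175.00 → 0% → $0.00
Wall mirror $175.30: furniture, $175.00 or more → 7.5% → $13.15
AA batteries (8-pack) $11.25: all other tangible goods → 3.5% → $0.39
Bottle of rosé $14.30: alcoholic beverages → 8% → $1.14
Dish soap $7.39: all other tangible goods → 3.5% → $0.26
Running shoes $98.77: clothing → 0% → $0.00
Area rug (5x8) $317.20: furniture, $175.00 or more → 7.5% → $23.79
Wool sweater $105.84: clothing → 0% → $0.00
Bottle of whiskey $43.53: alcoholic beverages → 8% → $3.48
Spiral notebook $3.68: all other tangible goods → 3.5% → $0.13
Total tax = $13.15 + $0.39 + $1.14 + $0.26 + $23.79 + $3.48 + $0.13 = $42.34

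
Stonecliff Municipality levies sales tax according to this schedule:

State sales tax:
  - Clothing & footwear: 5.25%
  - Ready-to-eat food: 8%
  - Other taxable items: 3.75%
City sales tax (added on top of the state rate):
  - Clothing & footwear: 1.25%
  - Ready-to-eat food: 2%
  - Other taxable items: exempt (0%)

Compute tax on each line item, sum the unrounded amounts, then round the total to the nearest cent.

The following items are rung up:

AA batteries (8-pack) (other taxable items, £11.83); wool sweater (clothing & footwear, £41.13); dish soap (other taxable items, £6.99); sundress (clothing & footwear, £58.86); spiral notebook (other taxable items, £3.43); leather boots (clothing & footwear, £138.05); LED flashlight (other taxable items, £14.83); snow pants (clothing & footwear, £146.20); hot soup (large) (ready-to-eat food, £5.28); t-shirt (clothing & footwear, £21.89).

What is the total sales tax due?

AA batteries (8-pack) £11.83: other taxable items → 3.75% + 0% city = 3.75% → £0.443625
Wool sweater £41.13: clothing & footwear → 5.25% + 1.25% city = 6.5% → £2.67345
Dish soap £6.99: other taxable items → 3.75% + 0% city = 3.75% → £0.262125
Sundress £58.86: clothing & footwear → 5.25% + 1.25% city = 6.5% → £3.8259
Spiral notebook £3.43: other taxable items → 3.75% + 0% city = 3.75% → £0.128625
Leather boots £138.05: clothing & footwear → 5.25% + 1.25% city = 6.5% → £8.97325
LED flashlight £14.83: other taxable items → 3.75% + 0% city = 3.75% → £0.556125
Snow pants £146.20: clothing & footwear → 5.25% + 1.25% city = 6.5% → £9.503
Hot soup (large) £5.28: ready-to-eat food → 8% + 2% city = 10% → £0.528
T-shirt £21.89: clothing & footwear → 5.25% + 1.25% city = 6.5% → £1.42285
Unrounded tax sum = £28.31695 → £28.32

£28.32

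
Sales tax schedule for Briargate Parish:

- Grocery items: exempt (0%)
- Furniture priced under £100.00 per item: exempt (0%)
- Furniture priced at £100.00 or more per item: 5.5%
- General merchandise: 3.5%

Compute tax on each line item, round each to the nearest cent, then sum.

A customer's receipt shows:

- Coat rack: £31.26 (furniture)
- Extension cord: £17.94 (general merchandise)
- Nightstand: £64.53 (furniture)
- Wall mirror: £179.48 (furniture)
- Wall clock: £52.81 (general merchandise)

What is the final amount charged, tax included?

Coat rack £31.26: furniture, under £100.00 → 0% → £0.00
Extension cord £17.94: general merchandise → 3.5% → £0.63
Nightstand £64.53: furniture, under £100.00 → 0% → £0.00
Wall mirror £179.48: furniture, £100.00 or more → 5.5% → £9.87
Wall clock £52.81: general merchandise → 3.5% → £1.85
Subtotal = £346.02; tax = £12.35; total due = £358.37

£358.37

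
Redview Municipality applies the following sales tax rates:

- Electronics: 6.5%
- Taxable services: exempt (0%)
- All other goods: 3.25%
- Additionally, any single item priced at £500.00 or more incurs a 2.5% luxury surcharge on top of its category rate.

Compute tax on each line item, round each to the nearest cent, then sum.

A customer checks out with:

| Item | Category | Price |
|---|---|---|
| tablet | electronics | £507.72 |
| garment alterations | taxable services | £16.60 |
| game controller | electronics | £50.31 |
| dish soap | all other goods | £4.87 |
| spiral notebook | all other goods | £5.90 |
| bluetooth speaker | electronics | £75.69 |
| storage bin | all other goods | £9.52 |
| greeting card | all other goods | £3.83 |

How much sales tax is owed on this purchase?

Tablet £507.72: electronics → 6.5% + 2.5% surcharge = 9% → £45.69
Garment alterations £16.60: taxable services → 0% → £0.00
Game controller £50.31: electronics → 6.5% → £3.27
Dish soap £4.87: all other goods → 3.25% → £0.16
Spiral notebook £5.90: all other goods → 3.25% → £0.19
Bluetooth speaker £75.69: electronics → 6.5% → £4.92
Storage bin £9.52: all other goods → 3.25% → £0.31
Greeting card £3.83: all other goods → 3.25% → £0.12
Total tax = £45.69 + £3.27 + £0.16 + £0.19 + £4.92 + £0.31 + £0.12 = £54.66

£54.66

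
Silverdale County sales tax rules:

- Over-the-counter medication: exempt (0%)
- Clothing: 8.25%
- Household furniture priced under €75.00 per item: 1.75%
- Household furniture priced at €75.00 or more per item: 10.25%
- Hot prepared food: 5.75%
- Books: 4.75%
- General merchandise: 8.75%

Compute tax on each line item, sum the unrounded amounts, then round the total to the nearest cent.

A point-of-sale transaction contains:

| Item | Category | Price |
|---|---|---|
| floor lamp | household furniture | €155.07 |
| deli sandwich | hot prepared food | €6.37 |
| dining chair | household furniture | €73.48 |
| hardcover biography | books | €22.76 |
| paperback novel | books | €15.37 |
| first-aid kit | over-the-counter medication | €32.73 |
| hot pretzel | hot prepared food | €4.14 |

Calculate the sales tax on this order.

Floor lamp €155.07: household furniture, €75.00 or more → 10.25% → €15.894675
Deli sandwich €6.37: hot prepared food → 5.75% → €0.366275
Dining chair €73.48: household furniture, under €75.00 → 1.75% → €1.2859
Hardcover biography €22.76: books → 4.75% → €1.0811
Paperback novel €15.37: books → 4.75% → €0.730075
First-aid kit €32.73: over-the-counter medication → 0% → €0.00
Hot pretzel €4.14: hot prepared food → 5.75% → €0.23805
Unrounded tax sum = €19.596075 → €19.60

€19.60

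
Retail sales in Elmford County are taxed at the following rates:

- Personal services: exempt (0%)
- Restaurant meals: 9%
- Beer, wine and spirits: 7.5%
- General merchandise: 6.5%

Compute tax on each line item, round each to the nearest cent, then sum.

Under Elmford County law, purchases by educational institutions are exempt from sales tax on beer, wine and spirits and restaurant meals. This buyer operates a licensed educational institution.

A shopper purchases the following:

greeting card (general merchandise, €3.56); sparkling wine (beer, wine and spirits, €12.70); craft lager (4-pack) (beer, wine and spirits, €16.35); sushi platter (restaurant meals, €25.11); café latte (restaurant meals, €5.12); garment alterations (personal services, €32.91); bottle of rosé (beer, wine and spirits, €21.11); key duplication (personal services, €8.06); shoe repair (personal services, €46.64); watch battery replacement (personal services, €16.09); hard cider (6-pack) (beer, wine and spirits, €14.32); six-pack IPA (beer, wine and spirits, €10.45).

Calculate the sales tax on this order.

€0.23

Greeting card €3.56: general merchandise → 6.5% → €0.23
Sparkling wine €12.70: beer, wine and spirits, buyer-exempt → 0% → €0.00
Craft lager (4-pack) €16.35: beer, wine and spirits, buyer-exempt → 0% → €0.00
Sushi platter €25.11: restaurant meals, buyer-exempt → 0% → €0.00
Café latte €5.12: restaurant meals, buyer-exempt → 0% → €0.00
Garment alterations €32.91: personal services → 0% → €0.00
Bottle of rosé €21.11: beer, wine and spirits, buyer-exempt → 0% → €0.00
Key duplication €8.06: personal services → 0% → €0.00
Shoe repair €46.64: personal services → 0% → €0.00
Watch battery replacement €16.09: personal services → 0% → €0.00
Hard cider (6-pack) €14.32: beer, wine and spirits, buyer-exempt → 0% → €0.00
Six-pack IPA €10.45: beer, wine and spirits, buyer-exempt → 0% → €0.00
Total tax = €0.23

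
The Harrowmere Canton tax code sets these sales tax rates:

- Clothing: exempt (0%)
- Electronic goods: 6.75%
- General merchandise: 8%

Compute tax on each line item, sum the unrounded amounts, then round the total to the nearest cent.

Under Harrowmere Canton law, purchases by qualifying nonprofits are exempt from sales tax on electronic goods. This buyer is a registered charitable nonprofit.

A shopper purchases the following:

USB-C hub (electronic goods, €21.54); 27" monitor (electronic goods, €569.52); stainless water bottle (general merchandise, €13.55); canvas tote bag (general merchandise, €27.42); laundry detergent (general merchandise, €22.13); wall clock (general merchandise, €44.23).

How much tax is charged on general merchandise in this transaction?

Stainless water bottle €13.55: general merchandise → 8% → €1.084
Canvas tote bag €27.42: general merchandise → 8% → €2.1936
Laundry detergent €22.13: general merchandise → 8% → €1.7704
Wall clock €44.23: general merchandise → 8% → €3.5384
Tax on general merchandise: unrounded sum = €8.5864 → €8.59

€8.59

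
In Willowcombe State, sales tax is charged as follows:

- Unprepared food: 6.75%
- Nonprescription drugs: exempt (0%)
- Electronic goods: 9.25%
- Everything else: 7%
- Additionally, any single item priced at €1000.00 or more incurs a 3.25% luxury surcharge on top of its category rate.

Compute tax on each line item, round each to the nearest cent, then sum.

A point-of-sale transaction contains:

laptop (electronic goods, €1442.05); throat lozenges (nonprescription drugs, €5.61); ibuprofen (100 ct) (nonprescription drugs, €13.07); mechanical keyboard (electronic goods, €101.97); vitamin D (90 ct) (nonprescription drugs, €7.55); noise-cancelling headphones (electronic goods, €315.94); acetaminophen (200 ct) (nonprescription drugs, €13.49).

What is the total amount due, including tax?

Laptop €1442.05: electronic goods → 9.25% + 3.25% surcharge = 12.5% → €180.26
Throat lozenges €5.61: nonprescription drugs → 0% → €0.00
Ibuprofen (100 ct) €13.07: nonprescription drugs → 0% → €0.00
Mechanical keyboard €101.97: electronic goods → 9.25% → €9.43
Vitamin D (90 ct) €7.55: nonprescription drugs → 0% → €0.00
Noise-cancelling headphones €315.94: electronic goods → 9.25% → €29.22
Acetaminophen (200 ct) €13.49: nonprescription drugs → 0% → €0.00
Subtotal = €1899.68; tax = €218.91; total due = €2118.59

€2118.59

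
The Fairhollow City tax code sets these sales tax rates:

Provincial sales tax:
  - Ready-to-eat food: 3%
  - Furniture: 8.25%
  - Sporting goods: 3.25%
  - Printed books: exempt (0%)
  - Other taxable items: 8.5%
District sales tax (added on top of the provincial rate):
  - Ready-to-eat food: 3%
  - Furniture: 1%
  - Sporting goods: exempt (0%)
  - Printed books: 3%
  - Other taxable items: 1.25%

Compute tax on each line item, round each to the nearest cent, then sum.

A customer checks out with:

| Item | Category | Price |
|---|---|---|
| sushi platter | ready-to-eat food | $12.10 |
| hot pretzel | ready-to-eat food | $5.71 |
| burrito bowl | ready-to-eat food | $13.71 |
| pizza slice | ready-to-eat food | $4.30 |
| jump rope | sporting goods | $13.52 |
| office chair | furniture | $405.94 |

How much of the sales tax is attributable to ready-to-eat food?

$2.15

Sushi platter $12.10: ready-to-eat food → 3% + 3% district = 6% → $0.73
Hot pretzel $5.71: ready-to-eat food → 3% + 3% district = 6% → $0.34
Burrito bowl $13.71: ready-to-eat food → 3% + 3% district = 6% → $0.82
Pizza slice $4.30: ready-to-eat food → 3% + 3% district = 6% → $0.26
Tax on ready-to-eat food = $0.73 + $0.34 + $0.82 + $0.26 = $2.15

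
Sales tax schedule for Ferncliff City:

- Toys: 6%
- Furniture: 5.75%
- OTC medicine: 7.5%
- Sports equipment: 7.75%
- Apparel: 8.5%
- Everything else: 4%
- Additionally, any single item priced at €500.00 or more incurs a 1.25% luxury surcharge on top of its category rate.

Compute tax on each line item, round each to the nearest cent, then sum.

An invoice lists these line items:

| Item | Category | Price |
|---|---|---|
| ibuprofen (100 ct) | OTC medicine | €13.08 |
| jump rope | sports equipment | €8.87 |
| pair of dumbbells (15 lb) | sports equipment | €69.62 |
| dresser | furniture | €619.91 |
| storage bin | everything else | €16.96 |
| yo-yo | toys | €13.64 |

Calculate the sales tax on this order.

€51.96

Ibuprofen (100 ct) €13.08: OTC medicine → 7.5% → €0.98
Jump rope €8.87: sports equipment → 7.75% → €0.69
Pair of dumbbells (15 lb) €69.62: sports equipment → 7.75% → €5.40
Dresser €619.91: furniture → 5.75% + 1.25% surcharge = 7% → €43.39
Storage bin €16.96: everything else → 4% → €0.68
Yo-yo €13.64: toys → 6% → €0.82
Total tax = €0.98 + €0.69 + €5.40 + €43.39 + €0.68 + €0.82 = €51.96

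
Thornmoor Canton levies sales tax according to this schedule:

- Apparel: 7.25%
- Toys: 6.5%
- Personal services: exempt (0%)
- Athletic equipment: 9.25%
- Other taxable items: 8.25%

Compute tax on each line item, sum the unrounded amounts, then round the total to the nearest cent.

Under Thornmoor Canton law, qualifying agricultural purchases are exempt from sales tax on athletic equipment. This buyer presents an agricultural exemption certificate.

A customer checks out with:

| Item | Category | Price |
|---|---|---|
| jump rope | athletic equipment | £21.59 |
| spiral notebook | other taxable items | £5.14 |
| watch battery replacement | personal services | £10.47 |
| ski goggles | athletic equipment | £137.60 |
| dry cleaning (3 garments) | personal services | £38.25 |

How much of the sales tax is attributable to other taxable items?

Spiral notebook £5.14: other taxable items → 8.25% → £0.42405
Tax on other taxable items: unrounded sum = £0.42405 → £0.42

£0.42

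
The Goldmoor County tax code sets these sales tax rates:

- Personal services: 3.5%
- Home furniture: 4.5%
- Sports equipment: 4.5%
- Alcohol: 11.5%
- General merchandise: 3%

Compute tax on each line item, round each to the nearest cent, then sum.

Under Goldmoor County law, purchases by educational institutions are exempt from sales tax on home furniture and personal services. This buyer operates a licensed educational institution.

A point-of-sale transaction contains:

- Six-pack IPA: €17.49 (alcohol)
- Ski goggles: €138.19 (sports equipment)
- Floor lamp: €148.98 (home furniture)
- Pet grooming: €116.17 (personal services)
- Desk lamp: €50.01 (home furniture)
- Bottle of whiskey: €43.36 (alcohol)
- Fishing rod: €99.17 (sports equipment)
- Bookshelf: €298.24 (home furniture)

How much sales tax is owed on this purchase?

Six-pack IPA €17.49: alcohol → 11.5% → €2.01
Ski goggles €138.19: sports equipment → 4.5% → €6.22
Floor lamp €148.98: home furniture, buyer-exempt → 0% → €0.00
Pet grooming €116.17: personal services, buyer-exempt → 0% → €0.00
Desk lamp €50.01: home furniture, buyer-exempt → 0% → €0.00
Bottle of whiskey €43.36: alcohol → 11.5% → €4.99
Fishing rod €99.17: sports equipment → 4.5% → €4.46
Bookshelf €298.24: home furniture, buyer-exempt → 0% → €0.00
Total tax = €2.01 + €6.22 + €4.99 + €4.46 = €17.68

€17.68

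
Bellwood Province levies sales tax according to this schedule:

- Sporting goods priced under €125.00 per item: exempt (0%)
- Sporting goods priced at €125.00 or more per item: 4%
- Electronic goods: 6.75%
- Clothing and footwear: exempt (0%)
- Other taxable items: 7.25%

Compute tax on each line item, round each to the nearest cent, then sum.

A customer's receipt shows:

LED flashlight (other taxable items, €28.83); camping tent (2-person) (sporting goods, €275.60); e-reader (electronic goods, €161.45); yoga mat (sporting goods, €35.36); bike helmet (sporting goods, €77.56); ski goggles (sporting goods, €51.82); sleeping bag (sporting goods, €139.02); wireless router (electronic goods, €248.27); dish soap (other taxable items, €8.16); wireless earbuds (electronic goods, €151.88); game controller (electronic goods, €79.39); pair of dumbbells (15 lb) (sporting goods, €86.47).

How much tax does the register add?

LED flashlight €28.83: other taxable items → 7.25% → €2.09
Camping tent (2-person) €275.60: sporting goods, €125.00 or more → 4% → €11.02
E-reader €161.45: electronic goods → 6.75% → €10.90
Yoga mat €35.36: sporting goods, under €125.00 → 0% → €0.00
Bike helmet €77.56: sporting goods, under €125.00 → 0% → €0.00
Ski goggles €51.82: sporting goods, under €125.00 → 0% → €0.00
Sleeping bag €139.02: sporting goods, €125.00 or more → 4% → €5.56
Wireless router €248.27: electronic goods → 6.75% → €16.76
Dish soap €8.16: other taxable items → 7.25% → €0.59
Wireless earbuds €151.88: electronic goods → 6.75% → €10.25
Game controller €79.39: electronic goods → 6.75% → €5.36
Pair of dumbbells (15 lb) €86.47: sporting goods, under €125.00 → 0% → €0.00
Total tax = €2.09 + €11.02 + €10.90 + €5.56 + €16.76 + €0.59 + €10.25 + €5.36 = €62.53

€62.53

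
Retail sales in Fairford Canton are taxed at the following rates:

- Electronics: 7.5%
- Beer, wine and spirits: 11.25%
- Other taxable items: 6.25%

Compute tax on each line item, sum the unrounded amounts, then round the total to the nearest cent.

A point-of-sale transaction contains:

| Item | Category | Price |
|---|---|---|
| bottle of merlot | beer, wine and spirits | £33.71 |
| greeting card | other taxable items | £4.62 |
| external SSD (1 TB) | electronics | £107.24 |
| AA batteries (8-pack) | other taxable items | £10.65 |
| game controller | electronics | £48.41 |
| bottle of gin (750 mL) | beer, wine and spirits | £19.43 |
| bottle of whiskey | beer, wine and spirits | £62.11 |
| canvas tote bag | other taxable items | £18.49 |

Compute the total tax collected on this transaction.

£26.75

Bottle of merlot £33.71: beer, wine and spirits → 11.25% → £3.792375
Greeting card £4.62: other taxable items → 6.25% → £0.28875
External SSD (1 TB) £107.24: electronics → 7.5% → £8.043
AA batteries (8-pack) £10.65: other taxable items → 6.25% → £0.665625
Game controller £48.41: electronics → 7.5% → £3.63075
Bottle of gin (750 mL) £19.43: beer, wine and spirits → 11.25% → £2.185875
Bottle of whiskey £62.11: beer, wine and spirits → 11.25% → £6.987375
Canvas tote bag £18.49: other taxable items → 6.25% → £1.155625
Unrounded tax sum = £26.749375 → £26.75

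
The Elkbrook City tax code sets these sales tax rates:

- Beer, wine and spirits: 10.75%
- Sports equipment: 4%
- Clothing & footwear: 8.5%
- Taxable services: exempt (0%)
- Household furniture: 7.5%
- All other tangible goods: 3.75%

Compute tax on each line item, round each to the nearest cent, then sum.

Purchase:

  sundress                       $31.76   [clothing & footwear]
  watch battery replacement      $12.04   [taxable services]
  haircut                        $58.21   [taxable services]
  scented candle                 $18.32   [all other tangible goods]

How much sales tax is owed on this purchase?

Sundress $31.76: clothing & footwear → 8.5% → $2.70
Watch battery replacement $12.04: taxable services → 0% → $0.00
Haircut $58.21: taxable services → 0% → $0.00
Scented candle $18.32: all other tangible goods → 3.75% → $0.69
Total tax = $2.70 + $0.69 = $3.39

$3.39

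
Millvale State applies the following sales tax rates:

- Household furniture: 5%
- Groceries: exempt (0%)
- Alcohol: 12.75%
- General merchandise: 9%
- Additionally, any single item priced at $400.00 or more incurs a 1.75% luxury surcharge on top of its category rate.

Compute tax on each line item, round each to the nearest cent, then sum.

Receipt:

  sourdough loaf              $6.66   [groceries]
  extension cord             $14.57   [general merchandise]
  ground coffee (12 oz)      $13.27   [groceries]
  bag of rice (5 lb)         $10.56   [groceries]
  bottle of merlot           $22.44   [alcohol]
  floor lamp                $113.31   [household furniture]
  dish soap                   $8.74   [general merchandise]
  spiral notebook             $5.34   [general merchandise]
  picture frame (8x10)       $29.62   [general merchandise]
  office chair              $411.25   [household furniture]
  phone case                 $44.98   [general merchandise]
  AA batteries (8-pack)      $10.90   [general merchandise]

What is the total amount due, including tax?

Sourdough loaf $6.66: groceries → 0% → $0.00
Extension cord $14.57: general merchandise → 9% → $1.31
Ground coffee (12 oz) $13.27: groceries → 0% → $0.00
Bag of rice (5 lb) $10.56: groceries → 0% → $0.00
Bottle of merlot $22.44: alcohol → 12.75% → $2.86
Floor lamp $113.31: household furniture → 5% → $5.67
Dish soap $8.74: general merchandise → 9% → $0.79
Spiral notebook $5.34: general merchandise → 9% → $0.48
Picture frame (8x10) $29.62: general merchandise → 9% → $2.67
Office chair $411.25: household furniture → 5% + 1.75% surcharge = 6.75% → $27.76
Phone case $44.98: general merchandise → 9% → $4.05
AA batteries (8-pack) $10.90: general merchandise → 9% → $0.98
Subtotal = $691.64; tax = $46.57; total due = $738.21

$738.21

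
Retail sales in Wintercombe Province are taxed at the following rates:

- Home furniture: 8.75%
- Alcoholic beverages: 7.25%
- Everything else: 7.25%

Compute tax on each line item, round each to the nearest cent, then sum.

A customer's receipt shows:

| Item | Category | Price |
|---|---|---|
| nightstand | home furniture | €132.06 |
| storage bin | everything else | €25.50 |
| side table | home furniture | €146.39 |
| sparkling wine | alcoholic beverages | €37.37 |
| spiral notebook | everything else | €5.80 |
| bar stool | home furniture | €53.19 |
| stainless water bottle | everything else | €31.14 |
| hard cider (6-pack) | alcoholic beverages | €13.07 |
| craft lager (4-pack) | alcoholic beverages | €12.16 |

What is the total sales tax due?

€38.09

Nightstand €132.06: home furniture → 8.75% → €11.56
Storage bin €25.50: everything else → 7.25% → €1.85
Side table €146.39: home furniture → 8.75% → €12.81
Sparkling wine €37.37: alcoholic beverages → 7.25% → €2.71
Spiral notebook €5.80: everything else → 7.25% → €0.42
Bar stool €53.19: home furniture → 8.75% → €4.65
Stainless water bottle €31.14: everything else → 7.25% → €2.26
Hard cider (6-pack) €13.07: alcoholic beverages → 7.25% → €0.95
Craft lager (4-pack) €12.16: alcoholic beverages → 7.25% → €0.88
Total tax = €11.56 + €1.85 + €12.81 + €2.71 + €0.42 + €4.65 + €2.26 + €0.95 + €0.88 = €38.09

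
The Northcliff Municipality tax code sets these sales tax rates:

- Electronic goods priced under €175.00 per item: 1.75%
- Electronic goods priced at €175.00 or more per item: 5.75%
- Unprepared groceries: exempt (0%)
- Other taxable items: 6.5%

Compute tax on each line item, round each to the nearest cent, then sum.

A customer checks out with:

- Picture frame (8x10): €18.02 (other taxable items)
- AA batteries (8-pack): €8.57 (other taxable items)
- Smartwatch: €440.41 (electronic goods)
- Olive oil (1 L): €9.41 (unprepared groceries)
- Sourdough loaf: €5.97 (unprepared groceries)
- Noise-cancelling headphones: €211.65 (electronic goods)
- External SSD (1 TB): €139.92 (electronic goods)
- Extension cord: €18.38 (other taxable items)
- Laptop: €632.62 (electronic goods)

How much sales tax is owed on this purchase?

€79.24

Picture frame (8x10) €18.02: other taxable items → 6.5% → €1.17
AA batteries (8-pack) €8.57: other taxable items → 6.5% → €0.56
Smartwatch €440.41: electronic goods, €175.00 or more → 5.75% → €25.32
Olive oil (1 L) €9.41: unprepared groceries → 0% → €0.00
Sourdough loaf €5.97: unprepared groceries → 0% → €0.00
Noise-cancelling headphones €211.65: electronic goods, €175.00 or more → 5.75% → €12.17
External SSD (1 TB) €139.92: electronic goods, under €175.00 → 1.75% → €2.45
Extension cord €18.38: other taxable items → 6.5% → €1.19
Laptop €632.62: electronic goods, €175.00 or more → 5.75% → €36.38
Total tax = €1.17 + €0.56 + €25.32 + €12.17 + €2.45 + €1.19 + €36.38 = €79.24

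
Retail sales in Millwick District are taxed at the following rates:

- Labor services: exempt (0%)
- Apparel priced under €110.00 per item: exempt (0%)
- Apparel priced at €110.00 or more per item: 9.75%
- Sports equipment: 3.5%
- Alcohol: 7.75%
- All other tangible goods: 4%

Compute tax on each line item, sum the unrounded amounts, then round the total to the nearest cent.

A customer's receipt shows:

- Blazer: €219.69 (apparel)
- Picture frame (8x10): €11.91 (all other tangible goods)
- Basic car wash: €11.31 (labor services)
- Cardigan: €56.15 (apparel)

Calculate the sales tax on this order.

€21.90

Blazer €219.69: apparel, €110.00 or more → 9.75% → €21.419775
Picture frame (8x10) €11.91: all other tangible goods → 4% → €0.4764
Basic car wash €11.31: labor services → 0% → €0.00
Cardigan €56.15: apparel, under €110.00 → 0% → €0.00
Unrounded tax sum = €21.896175 → €21.90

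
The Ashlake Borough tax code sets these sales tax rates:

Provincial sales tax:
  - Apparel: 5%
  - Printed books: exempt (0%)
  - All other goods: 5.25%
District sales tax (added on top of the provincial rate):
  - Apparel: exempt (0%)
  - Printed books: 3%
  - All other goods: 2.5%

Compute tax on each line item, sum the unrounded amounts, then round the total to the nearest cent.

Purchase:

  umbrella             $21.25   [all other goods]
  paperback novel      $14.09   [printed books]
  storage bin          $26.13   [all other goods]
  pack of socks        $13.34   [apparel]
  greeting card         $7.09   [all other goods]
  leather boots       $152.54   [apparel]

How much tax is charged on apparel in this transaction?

$8.29

Pack of socks $13.34: apparel → 5% + 0% district = 5% → $0.667
Leather boots $152.54: apparel → 5% + 0% district = 5% → $7.627
Tax on apparel: unrounded sum = $8.294 → $8.29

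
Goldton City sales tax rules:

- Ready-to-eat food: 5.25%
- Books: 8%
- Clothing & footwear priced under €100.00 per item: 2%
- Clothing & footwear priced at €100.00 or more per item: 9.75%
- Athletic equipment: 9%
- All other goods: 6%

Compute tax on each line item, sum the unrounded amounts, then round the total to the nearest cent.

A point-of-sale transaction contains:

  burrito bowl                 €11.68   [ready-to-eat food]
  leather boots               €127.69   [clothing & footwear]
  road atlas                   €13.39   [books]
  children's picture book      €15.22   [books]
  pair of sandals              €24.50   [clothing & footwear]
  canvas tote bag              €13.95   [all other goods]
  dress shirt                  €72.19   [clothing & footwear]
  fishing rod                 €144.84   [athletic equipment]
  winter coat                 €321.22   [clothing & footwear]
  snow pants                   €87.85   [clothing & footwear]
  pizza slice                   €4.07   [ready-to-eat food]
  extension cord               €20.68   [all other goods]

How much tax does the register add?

€65.69

Burrito bowl €11.68: ready-to-eat food → 5.25% → €0.6132
Leather boots €127.69: clothing & footwear, €100.00 or more → 9.75% → €12.449775
Road atlas €13.39: books → 8% → €1.0712
Children's picture book €15.22: books → 8% → €1.2176
Pair of sandals €24.50: clothing & footwear, under €100.00 → 2% → €0.49
Canvas tote bag €13.95: all other goods → 6% → €0.837
Dress shirt €72.19: clothing & footwear, under €100.00 → 2% → €1.4438
Fishing rod €144.84: athletic equipment → 9% → €13.0356
Winter coat €321.22: clothing & footwear, €100.00 or more → 9.75% → €31.31895
Snow pants €87.85: clothing & footwear, under €100.00 → 2% → €1.757
Pizza slice €4.07: ready-to-eat food → 5.25% → €0.213675
Extension cord €20.68: all other goods → 6% → €1.2408
Unrounded tax sum = €65.6886 → €65.69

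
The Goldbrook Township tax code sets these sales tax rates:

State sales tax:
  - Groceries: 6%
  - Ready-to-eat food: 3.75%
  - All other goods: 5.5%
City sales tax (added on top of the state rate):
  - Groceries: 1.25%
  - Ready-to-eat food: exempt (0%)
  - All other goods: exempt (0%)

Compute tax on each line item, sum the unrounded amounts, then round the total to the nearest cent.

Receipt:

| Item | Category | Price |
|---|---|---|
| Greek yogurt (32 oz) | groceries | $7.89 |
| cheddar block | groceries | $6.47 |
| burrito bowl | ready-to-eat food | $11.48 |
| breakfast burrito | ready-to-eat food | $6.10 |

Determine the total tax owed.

$1.70

Greek yogurt (32 oz) $7.89: groceries → 6% + 1.25% city = 7.25% → $0.572025
Cheddar block $6.47: groceries → 6% + 1.25% city = 7.25% → $0.469075
Burrito bowl $11.48: ready-to-eat food → 3.75% + 0% city = 3.75% → $0.4305
Breakfast burrito $6.10: ready-to-eat food → 3.75% + 0% city = 3.75% → $0.22875
Unrounded tax sum = $1.70035 → $1.70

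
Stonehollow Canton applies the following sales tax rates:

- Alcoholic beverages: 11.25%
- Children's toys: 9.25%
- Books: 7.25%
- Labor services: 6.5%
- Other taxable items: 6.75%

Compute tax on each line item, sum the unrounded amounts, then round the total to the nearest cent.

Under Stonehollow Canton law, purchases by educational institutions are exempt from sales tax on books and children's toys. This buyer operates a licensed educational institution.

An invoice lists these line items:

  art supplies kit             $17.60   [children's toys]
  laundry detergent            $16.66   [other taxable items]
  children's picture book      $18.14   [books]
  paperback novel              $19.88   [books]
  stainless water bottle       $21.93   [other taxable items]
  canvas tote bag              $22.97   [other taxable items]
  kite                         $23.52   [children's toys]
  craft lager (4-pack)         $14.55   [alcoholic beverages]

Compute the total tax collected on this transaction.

Art supplies kit $17.60: children's toys, buyer-exempt → 0% → $0.00
Laundry detergent $16.66: other taxable items → 6.75% → $1.12455
Children's picture book $18.14: books, buyer-exempt → 0% → $0.00
Paperback novel $19.88: books, buyer-exempt → 0% → $0.00
Stainless water bottle $21.93: other taxable items → 6.75% → $1.480275
Canvas tote bag $22.97: other taxable items → 6.75% → $1.550475
Kite $23.52: children's toys, buyer-exempt → 0% → $0.00
Craft lager (4-pack) $14.55: alcoholic beverages → 11.25% → $1.636875
Unrounded tax sum = $5.792175 → $5.79

$5.79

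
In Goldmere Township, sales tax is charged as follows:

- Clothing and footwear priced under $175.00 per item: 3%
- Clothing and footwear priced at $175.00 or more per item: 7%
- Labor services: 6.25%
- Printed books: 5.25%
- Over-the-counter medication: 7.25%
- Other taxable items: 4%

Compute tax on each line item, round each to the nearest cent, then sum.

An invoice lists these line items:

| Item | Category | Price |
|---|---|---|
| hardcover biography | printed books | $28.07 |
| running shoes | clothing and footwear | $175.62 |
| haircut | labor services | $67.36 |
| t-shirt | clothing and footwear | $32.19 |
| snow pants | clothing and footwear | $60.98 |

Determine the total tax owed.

$20.77

Hardcover biography $28.07: printed books → 5.25% → $1.47
Running shoes $175.62: clothing and footwear, $175.00 or more → 7% → $12.29
Haircut $67.36: labor services → 6.25% → $4.21
T-shirt $32.19: clothing and footwear, under $175.00 → 3% → $0.97
Snow pants $60.98: clothing and footwear, under $175.00 → 3% → $1.83
Total tax = $1.47 + $12.29 + $4.21 + $0.97 + $1.83 = $20.77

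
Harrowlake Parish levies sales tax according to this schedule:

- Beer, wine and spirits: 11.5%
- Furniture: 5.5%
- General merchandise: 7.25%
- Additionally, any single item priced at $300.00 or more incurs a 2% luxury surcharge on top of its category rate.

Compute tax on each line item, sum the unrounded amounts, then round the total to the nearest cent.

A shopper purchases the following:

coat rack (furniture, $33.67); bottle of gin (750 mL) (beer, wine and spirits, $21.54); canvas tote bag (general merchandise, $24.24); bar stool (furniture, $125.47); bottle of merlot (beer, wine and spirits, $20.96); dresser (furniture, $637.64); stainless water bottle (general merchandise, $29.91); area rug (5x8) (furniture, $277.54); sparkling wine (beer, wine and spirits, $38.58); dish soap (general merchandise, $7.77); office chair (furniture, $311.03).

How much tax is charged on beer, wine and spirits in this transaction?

Bottle of gin (750 mL) $21.54: beer, wine and spirits → 11.5% → $2.4771
Bottle of merlot $20.96: beer, wine and spirits → 11.5% → $2.4104
Sparkling wine $38.58: beer, wine and spirits → 11.5% → $4.4367
Tax on beer, wine and spirits: unrounded sum = $9.3242 → $9.32

$9.32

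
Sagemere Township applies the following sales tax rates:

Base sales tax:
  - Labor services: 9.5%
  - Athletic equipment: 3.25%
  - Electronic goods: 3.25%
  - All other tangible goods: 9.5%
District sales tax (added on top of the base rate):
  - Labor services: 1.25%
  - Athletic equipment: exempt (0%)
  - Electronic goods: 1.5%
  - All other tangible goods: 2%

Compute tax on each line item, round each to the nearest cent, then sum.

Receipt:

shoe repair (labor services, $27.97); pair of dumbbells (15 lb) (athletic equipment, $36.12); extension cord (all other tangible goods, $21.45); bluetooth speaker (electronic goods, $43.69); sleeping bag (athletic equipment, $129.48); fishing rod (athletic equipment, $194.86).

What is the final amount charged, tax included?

Shoe repair $27.97: labor services → 9.5% + 1.25% district = 10.75% → $3.01
Pair of dumbbells (15 lb) $36.12: athletic equipment → 3.25% + 0% district = 3.25% → $1.17
Extension cord $21.45: all other tangible goods → 9.5% + 2% district = 11.5% → $2.47
Bluetooth speaker $43.69: electronic goods → 3.25% + 1.5% district = 4.75% → $2.08
Sleeping bag $129.48: athletic equipment → 3.25% + 0% district = 3.25% → $4.21
Fishing rod $194.86: athletic equipment → 3.25% + 0% district = 3.25% → $6.33
Subtotal = $453.57; tax = $19.27; total due = $472.84

$472.84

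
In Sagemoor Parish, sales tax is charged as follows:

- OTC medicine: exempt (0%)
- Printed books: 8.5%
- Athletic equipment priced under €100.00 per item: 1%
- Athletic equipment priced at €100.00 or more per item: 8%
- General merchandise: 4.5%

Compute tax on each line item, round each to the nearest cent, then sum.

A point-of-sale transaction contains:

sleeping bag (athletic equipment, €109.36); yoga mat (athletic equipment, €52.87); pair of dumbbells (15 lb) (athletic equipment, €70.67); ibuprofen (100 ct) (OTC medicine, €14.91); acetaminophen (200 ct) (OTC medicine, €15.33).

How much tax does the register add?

€9.99

Sleeping bag €109.36: athletic equipment, €100.00 or more → 8% → €8.75
Yoga mat €52.87: athletic equipment, under €100.00 → 1% → €0.53
Pair of dumbbells (15 lb) €70.67: athletic equipment, under €100.00 → 1% → €0.71
Ibuprofen (100 ct) €14.91: OTC medicine → 0% → €0.00
Acetaminophen (200 ct) €15.33: OTC medicine → 0% → €0.00
Total tax = €8.75 + €0.53 + €0.71 = €9.99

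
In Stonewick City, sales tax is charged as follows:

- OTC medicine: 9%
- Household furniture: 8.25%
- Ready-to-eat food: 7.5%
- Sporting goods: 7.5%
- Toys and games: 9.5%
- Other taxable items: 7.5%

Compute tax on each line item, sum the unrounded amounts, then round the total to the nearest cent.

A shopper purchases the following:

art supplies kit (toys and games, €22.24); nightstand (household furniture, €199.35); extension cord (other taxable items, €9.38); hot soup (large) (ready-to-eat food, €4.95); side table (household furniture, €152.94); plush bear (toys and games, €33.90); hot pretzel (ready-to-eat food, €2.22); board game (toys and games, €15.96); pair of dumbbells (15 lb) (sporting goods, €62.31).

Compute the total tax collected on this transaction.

Art supplies kit €22.24: toys and games → 9.5% → €2.1128
Nightstand €199.35: household furniture → 8.25% → €16.446375
Extension cord €9.38: other taxable items → 7.5% → €0.7035
Hot soup (large) €4.95: ready-to-eat food → 7.5% → €0.37125
Side table €152.94: household furniture → 8.25% → €12.61755
Plush bear €33.90: toys and games → 9.5% → €3.2205
Hot pretzel €2.22: ready-to-eat food → 7.5% → €0.1665
Board game €15.96: toys and games → 9.5% → €1.5162
Pair of dumbbells (15 lb) €62.31: sporting goods → 7.5% → €4.67325
Unrounded tax sum = €41.827925 → €41.83

€41.83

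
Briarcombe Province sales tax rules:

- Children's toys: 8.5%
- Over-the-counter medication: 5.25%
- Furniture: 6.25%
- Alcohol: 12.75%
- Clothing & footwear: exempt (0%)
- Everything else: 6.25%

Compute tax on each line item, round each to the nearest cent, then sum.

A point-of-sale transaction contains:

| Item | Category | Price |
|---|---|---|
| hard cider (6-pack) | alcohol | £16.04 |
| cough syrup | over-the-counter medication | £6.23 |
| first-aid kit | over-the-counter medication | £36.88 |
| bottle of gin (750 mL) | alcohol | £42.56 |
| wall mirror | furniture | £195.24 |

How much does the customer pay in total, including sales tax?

£318.90

Hard cider (6-pack) £16.04: alcohol → 12.75% → £2.05
Cough syrup £6.23: over-the-counter medication → 5.25% → £0.33
First-aid kit £36.88: over-the-counter medication → 5.25% → £1.94
Bottle of gin (750 mL) £42.56: alcohol → 12.75% → £5.43
Wall mirror £195.24: furniture → 6.25% → £12.20
Subtotal = £296.95; tax = £21.95; total due = £318.90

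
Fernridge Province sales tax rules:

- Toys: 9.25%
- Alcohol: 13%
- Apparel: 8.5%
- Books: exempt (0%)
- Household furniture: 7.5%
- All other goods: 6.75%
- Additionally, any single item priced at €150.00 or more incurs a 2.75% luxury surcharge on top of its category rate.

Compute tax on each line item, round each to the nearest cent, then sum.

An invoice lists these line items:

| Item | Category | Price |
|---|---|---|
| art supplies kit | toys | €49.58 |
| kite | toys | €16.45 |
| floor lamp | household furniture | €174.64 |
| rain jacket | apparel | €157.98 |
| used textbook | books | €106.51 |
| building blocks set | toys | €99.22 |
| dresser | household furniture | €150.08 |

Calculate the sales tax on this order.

€66.34

Art supplies kit €49.58: toys → 9.25% → €4.59
Kite €16.45: toys → 9.25% → €1.52
Floor lamp €174.64: household furniture → 7.5% + 2.75% surcharge = 10.25% → €17.90
Rain jacket €157.98: apparel → 8.5% + 2.75% surcharge = 11.25% → €17.77
Used textbook €106.51: books → 0% → €0.00
Building blocks set €99.22: toys → 9.25% → €9.18
Dresser €150.08: household furniture → 7.5% + 2.75% surcharge = 10.25% → €15.38
Total tax = €4.59 + €1.52 + €17.90 + €17.77 + €9.18 + €15.38 = €66.34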